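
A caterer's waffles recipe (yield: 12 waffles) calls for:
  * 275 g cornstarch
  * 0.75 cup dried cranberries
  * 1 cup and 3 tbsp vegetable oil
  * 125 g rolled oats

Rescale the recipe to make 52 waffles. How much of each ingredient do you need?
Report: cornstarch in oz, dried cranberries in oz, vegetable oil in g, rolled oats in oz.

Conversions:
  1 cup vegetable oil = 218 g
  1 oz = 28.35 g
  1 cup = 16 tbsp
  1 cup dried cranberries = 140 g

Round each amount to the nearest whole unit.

Scaling factor: 52/12 = 13/3.
cornstarch: 275 g × 13/3 ÷ 28.35 g/oz ≈ 42 oz
dried cranberries: 0.75 cup × 13/3 × 140 g/cup ÷ 28.35 g/oz ≈ 16 oz
vegetable oil: (1 cup + 3 tbsp = 1.1875 cup) × 13/3 × 218 g/cup ≈ 1122 g
rolled oats: 125 g × 13/3 ÷ 28.35 g/oz ≈ 19 oz

cornstarch: 42 oz; dried cranberries: 16 oz; vegetable oil: 1122 g; rolled oats: 19 oz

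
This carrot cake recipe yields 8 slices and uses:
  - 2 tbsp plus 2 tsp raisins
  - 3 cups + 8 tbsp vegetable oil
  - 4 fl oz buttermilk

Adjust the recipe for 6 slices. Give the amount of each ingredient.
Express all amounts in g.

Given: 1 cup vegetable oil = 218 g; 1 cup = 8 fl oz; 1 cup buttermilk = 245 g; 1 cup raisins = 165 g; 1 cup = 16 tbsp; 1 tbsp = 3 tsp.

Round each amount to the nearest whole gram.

Scaling factor: 6/8 = 3/4 = 0.75.
raisins: (2 tbsp + 2 tsp = 8/3 tbsp) × 3/4 ÷ 16 tbsp/cup × 165 g/cup ≈ 21 g
vegetable oil: (3 cup + 8 tbsp = 3.5 cup) × 3/4 × 218 g/cup ≈ 572 g
buttermilk: 4 fl oz × 3/4 ÷ 8 fl oz/cup × 245 g/cup ≈ 92 g

raisins: 21 g; vegetable oil: 572 g; buttermilk: 92 g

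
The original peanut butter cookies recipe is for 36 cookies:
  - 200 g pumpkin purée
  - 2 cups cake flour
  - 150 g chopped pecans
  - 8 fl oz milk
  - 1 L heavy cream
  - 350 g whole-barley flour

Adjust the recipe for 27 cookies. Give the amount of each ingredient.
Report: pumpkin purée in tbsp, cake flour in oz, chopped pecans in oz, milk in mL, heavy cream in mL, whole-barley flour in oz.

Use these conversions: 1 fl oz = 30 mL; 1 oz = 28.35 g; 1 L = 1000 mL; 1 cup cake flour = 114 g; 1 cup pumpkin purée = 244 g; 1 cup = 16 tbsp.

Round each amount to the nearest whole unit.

Scaling factor: 27/36 = 3/4 = 0.75.
pumpkin purée: 200 g × 3/4 ÷ 244 g/cup × 16 tbsp/cup ≈ 10 tbsp
cake flour: 2 cup × 3/4 × 114 g/cup ÷ 28.35 g/oz ≈ 6 oz
chopped pecans: 150 g × 3/4 ÷ 28.35 g/oz ≈ 4 oz
milk: 8 fl oz × 3/4 × 30 mL/fl oz = 180 mL
heavy cream: 1 L × 3/4 × 1000 mL/L = 750 mL
whole-barley flour: 350 g × 3/4 ÷ 28.35 g/oz ≈ 9 oz

pumpkin purée: 10 tbsp; cake flour: 6 oz; chopped pecans: 4 oz; milk: 180 mL; heavy cream: 750 mL; whole-barley flour: 9 oz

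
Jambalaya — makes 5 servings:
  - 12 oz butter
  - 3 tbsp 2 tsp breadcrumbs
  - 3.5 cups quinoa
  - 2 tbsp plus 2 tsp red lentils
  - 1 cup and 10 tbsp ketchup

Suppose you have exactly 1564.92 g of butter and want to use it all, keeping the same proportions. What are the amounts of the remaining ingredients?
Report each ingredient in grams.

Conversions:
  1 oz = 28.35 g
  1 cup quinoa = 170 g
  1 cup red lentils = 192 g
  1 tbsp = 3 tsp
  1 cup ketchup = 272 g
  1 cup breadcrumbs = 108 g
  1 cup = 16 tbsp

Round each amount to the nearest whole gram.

breadcrumbs: 114 g; quinoa: 2737 g; red lentils: 147 g; ketchup: 2033 g

The original recipe has 340.2 g of butter, so the scaling factor is 1564.92 ÷ 340.2 = 23/5 = 4.6.
breadcrumbs: (3 tbsp + 2 tsp = 11/3 tbsp) × 23/5 ÷ 16 tbsp/cup × 108 g/cup ≈ 114 g
quinoa: 3.5 cup × 23/5 × 170 g/cup = 2737 g
red lentils: (2 tbsp + 2 tsp = 8/3 tbsp) × 23/5 ÷ 16 tbsp/cup × 192 g/cup ≈ 147 g
ketchup: (1 cup + 10 tbsp = 1.625 cup) × 23/5 × 272 g/cup ≈ 2033 g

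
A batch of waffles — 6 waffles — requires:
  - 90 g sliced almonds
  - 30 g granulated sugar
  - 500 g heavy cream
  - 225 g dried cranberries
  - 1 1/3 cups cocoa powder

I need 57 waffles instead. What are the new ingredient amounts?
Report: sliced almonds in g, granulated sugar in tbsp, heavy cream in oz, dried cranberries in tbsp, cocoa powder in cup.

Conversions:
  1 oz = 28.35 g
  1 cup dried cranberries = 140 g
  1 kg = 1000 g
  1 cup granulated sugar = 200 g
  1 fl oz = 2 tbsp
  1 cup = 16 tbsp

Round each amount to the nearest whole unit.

Scaling factor: 57/6 = 19/2 = 9.5.
sliced almonds: 90 g × 19/2 = 855 g
granulated sugar: 30 g × 19/2 ÷ 200 g/cup × 16 tbsp/cup ≈ 23 tbsp
heavy cream: 500 g × 19/2 ÷ 28.35 g/oz ≈ 168 oz
dried cranberries: 225 g × 19/2 ÷ 140 g/cup × 16 tbsp/cup ≈ 244 tbsp
cocoa powder: 4/3 cup × 19/2 ≈ 13 cup

sliced almonds: 855 g; granulated sugar: 23 tbsp; heavy cream: 168 oz; dried cranberries: 244 tbsp; cocoa powder: 13 cup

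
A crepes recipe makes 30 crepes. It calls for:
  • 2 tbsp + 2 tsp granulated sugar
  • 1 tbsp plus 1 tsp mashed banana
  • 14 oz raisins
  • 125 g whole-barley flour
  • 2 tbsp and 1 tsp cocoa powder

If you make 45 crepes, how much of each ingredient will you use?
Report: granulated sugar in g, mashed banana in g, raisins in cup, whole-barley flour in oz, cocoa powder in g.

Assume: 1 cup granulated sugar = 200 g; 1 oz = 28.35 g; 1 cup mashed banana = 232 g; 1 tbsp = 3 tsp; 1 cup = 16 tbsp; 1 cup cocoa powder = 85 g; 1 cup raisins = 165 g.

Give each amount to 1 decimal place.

Scaling factor: 45/30 = 3/2 = 1.5.
granulated sugar: (2 tbsp + 2 tsp = 8/3 tbsp) × 3/2 ÷ 16 tbsp/cup × 200 g/cup = 50.0 g
mashed banana: (1 tbsp + 1 tsp = 4/3 tbsp) × 3/2 ÷ 16 tbsp/cup × 232 g/cup = 29.0 g
raisins: 14 oz × 3/2 × 28.35 g/oz ÷ 165 g/cup ≈ 3.6 cup
whole-barley flour: 125 g × 3/2 ÷ 28.35 g/oz ≈ 6.6 oz
cocoa powder: (2 tbsp + 1 tsp = 7/3 tbsp) × 3/2 ÷ 16 tbsp/cup × 85 g/cup ≈ 18.6 g

granulated sugar: 50.0 g; mashed banana: 29.0 g; raisins: 3.6 cup; whole-barley flour: 6.6 oz; cocoa powder: 18.6 g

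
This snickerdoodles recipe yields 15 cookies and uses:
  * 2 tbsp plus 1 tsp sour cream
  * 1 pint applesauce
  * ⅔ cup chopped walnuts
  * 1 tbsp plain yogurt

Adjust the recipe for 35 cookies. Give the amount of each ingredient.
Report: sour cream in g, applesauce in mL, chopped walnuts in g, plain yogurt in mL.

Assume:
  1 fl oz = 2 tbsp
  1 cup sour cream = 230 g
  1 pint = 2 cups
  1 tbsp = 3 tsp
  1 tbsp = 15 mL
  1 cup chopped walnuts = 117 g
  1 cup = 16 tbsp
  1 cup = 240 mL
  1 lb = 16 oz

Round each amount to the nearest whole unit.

sour cream: 78 g; applesauce: 1120 mL; chopped walnuts: 182 g; plain yogurt: 35 mL

Scaling factor: 35/15 = 7/3.
sour cream: (2 tbsp + 1 tsp = 7/3 tbsp) × 7/3 ÷ 16 tbsp/cup × 230 g/cup ≈ 78 g
applesauce: 1 pint × 7/3 × 2 cup/pint × 240 mL/cup = 1120 mL
chopped walnuts: 2/3 cup × 7/3 × 117 g/cup = 182 g
plain yogurt: 1 tbsp × 7/3 × 15 mL/tbsp = 35 mL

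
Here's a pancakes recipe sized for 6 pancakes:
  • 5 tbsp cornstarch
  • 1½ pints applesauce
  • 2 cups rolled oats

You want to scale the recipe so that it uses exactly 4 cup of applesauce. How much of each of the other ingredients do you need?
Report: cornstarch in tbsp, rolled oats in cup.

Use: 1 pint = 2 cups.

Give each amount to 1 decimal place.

The original recipe has 3 cup of applesauce, so the scaling factor is 4 ÷ 3 = 4/3.
cornstarch: 5 tbsp × 4/3 ≈ 6.7 tbsp
rolled oats: 2 cup × 4/3 ≈ 2.7 cup

cornstarch: 6.7 tbsp; rolled oats: 2.7 cup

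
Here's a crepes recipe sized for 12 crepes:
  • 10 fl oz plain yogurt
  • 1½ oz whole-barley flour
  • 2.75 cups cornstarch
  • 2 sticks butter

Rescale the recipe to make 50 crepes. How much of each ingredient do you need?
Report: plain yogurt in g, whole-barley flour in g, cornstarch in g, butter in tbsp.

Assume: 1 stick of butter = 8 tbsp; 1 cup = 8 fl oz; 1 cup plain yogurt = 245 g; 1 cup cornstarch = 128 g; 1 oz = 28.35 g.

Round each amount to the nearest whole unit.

plain yogurt: 1276 g; whole-barley flour: 177 g; cornstarch: 1467 g; butter: 67 tbsp

Scaling factor: 50/12 = 25/6.
plain yogurt: 10 fl oz × 25/6 ÷ 8 fl oz/cup × 245 g/cup ≈ 1276 g
whole-barley flour: 1.5 oz × 25/6 × 28.35 g/oz ≈ 177 g
cornstarch: 2.75 cup × 25/6 × 128 g/cup ≈ 1467 g
butter: 2 stick × 25/6 × 8 tbsp/stick ≈ 67 tbsp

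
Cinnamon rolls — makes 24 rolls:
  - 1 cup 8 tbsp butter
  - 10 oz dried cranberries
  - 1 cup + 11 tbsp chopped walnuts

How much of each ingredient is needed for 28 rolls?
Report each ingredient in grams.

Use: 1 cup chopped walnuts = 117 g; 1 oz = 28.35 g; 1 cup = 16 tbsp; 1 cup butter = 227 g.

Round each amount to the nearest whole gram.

Scaling factor: 28/24 = 7/6.
butter: (1 cup + 8 tbsp = 1.5 cup) × 7/6 × 227 g/cup ≈ 397 g
dried cranberries: 10 oz × 7/6 × 28.35 g/oz ≈ 331 g
chopped walnuts: (1 cup + 11 tbsp = 1.6875 cup) × 7/6 × 117 g/cup ≈ 230 g

butter: 397 g; dried cranberries: 331 g; chopped walnuts: 230 g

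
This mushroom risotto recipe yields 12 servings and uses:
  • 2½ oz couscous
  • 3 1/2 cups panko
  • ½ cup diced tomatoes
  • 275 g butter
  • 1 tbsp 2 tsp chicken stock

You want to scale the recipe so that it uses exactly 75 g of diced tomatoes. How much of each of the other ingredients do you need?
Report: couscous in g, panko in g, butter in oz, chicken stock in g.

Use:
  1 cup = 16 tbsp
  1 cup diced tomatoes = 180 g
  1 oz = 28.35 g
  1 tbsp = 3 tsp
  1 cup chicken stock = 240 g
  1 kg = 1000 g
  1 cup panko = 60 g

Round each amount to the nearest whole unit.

couscous: 59 g; panko: 175 g; butter: 8 oz; chicken stock: 21 g

The original recipe has 90 g of diced tomatoes, so the scaling factor is 75 ÷ 90 = 5/6.
couscous: 2.5 oz × 5/6 × 28.35 g/oz ≈ 59 g
panko: 3.5 cup × 5/6 × 60 g/cup = 175 g
butter: 275 g × 5/6 ÷ 28.35 g/oz ≈ 8 oz
chicken stock: (1 tbsp + 2 tsp = 5/3 tbsp) × 5/6 ÷ 16 tbsp/cup × 240 g/cup ≈ 21 g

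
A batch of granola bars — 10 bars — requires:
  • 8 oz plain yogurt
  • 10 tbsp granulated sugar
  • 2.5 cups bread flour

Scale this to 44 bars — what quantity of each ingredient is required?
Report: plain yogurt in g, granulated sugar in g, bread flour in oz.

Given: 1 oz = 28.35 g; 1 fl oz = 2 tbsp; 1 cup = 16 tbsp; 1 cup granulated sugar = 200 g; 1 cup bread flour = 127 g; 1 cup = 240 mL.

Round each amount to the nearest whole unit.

plain yogurt: 998 g; granulated sugar: 550 g; bread flour: 49 oz

Scaling factor: 44/10 = 22/5 = 4.4.
plain yogurt: 8 oz × 22/5 × 28.35 g/oz ≈ 998 g
granulated sugar: 10 tbsp × 22/5 ÷ 16 tbsp/cup × 200 g/cup = 550 g
bread flour: 2.5 cup × 22/5 × 127 g/cup ÷ 28.35 g/oz ≈ 49 oz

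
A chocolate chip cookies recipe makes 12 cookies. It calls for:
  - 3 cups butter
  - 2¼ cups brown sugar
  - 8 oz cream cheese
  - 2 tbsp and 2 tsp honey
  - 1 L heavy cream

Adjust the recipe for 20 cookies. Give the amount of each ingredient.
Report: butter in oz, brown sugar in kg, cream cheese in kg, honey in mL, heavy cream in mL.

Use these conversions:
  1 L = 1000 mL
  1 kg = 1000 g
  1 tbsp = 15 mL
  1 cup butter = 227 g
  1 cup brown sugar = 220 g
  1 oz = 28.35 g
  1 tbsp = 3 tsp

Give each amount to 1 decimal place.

Scaling factor: 20/12 = 5/3.
butter: 3 cup × 5/3 × 227 g/cup ÷ 28.35 g/oz ≈ 40.0 oz
brown sugar: 2.25 cup × 5/3 × 220 g/cup ÷ 1000 g/kg ≈ 0.8 kg
cream cheese: 8 oz × 5/3 × 28.35 g/oz ÷ 1000 g/kg ≈ 0.4 kg
honey: (2 tbsp + 2 tsp = 8/3 tbsp) × 5/3 × 15 mL/tbsp ≈ 66.7 mL
heavy cream: 1 L × 5/3 × 1000 mL/L ≈ 1666.7 mL

butter: 40.0 oz; brown sugar: 0.8 kg; cream cheese: 0.4 kg; honey: 66.7 mL; heavy cream: 1666.7 mL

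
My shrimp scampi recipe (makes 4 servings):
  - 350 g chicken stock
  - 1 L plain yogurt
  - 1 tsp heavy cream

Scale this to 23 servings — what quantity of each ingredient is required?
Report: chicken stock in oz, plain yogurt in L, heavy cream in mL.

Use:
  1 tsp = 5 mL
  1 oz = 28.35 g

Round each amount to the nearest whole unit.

chicken stock: 71 oz; plain yogurt: 6 L; heavy cream: 29 mL

Scaling factor: 23/4 = 5.75.
chicken stock: 350 g × 23/4 ÷ 28.35 g/oz ≈ 71 oz
plain yogurt: 1 L × 23/4 ≈ 6 L
heavy cream: 1 tsp × 23/4 × 5 mL/tsp ≈ 29 mL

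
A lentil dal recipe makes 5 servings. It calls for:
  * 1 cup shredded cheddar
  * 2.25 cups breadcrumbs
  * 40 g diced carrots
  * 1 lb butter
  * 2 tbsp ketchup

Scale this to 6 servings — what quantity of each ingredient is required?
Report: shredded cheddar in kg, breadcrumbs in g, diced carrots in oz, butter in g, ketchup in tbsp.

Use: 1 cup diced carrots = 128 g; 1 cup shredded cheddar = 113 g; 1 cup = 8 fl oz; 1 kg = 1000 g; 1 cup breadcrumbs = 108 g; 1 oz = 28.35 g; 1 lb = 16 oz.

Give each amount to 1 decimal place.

Scaling factor: 6/5 = 1.2.
shredded cheddar: 1 cup × 6/5 × 113 g/cup ÷ 1000 g/kg ≈ 0.1 kg
breadcrumbs: 2.25 cup × 6/5 × 108 g/cup = 291.6 g
diced carrots: 40 g × 6/5 ÷ 28.35 g/oz ≈ 1.7 oz
butter: 1 lb × 6/5 × 16 oz/lb × 28.35 g/oz ≈ 544.3 g
ketchup: 2 tbsp × 6/5 = 2.4 tbsp

shredded cheddar: 0.1 kg; breadcrumbs: 291.6 g; diced carrots: 1.7 oz; butter: 544.3 g; ketchup: 2.4 tbsp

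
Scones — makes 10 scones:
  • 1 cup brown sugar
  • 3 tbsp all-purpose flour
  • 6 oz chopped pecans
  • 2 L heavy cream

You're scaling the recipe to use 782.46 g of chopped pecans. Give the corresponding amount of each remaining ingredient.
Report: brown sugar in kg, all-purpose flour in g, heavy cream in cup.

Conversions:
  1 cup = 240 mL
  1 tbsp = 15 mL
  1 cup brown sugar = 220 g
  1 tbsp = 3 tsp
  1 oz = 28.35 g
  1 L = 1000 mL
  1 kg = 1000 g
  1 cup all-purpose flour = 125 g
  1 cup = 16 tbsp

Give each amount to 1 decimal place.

The original recipe has 170.1 g of chopped pecans, so the scaling factor is 782.46 ÷ 170.1 = 23/5 = 4.6.
brown sugar: 1 cup × 23/5 × 220 g/cup ÷ 1000 g/kg ≈ 1.0 kg
all-purpose flour: 3 tbsp × 23/5 ÷ 16 tbsp/cup × 125 g/cup ≈ 107.8 g
heavy cream: 2 L × 23/5 × 1000 mL/L ÷ 240 mL/cup ≈ 38.3 cup

brown sugar: 1.0 kg; all-purpose flour: 107.8 g; heavy cream: 38.3 cup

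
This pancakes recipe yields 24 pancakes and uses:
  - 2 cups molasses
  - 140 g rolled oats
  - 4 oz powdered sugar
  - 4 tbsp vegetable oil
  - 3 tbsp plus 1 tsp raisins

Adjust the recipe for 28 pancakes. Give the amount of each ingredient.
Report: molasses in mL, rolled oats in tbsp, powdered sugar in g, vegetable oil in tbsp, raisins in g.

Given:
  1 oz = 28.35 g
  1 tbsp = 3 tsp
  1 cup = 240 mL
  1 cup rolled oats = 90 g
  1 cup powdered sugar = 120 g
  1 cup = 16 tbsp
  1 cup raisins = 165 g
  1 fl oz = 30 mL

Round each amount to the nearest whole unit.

molasses: 560 mL; rolled oats: 29 tbsp; powdered sugar: 132 g; vegetable oil: 5 tbsp; raisins: 40 g

Scaling factor: 28/24 = 7/6.
molasses: 2 cup × 7/6 × 240 mL/cup = 560 mL
rolled oats: 140 g × 7/6 ÷ 90 g/cup × 16 tbsp/cup ≈ 29 tbsp
powdered sugar: 4 oz × 7/6 × 28.35 g/oz ≈ 132 g
vegetable oil: 4 tbsp × 7/6 ≈ 5 tbsp
raisins: (3 tbsp + 1 tsp = 10/3 tbsp) × 7/6 ÷ 16 tbsp/cup × 165 g/cup ≈ 40 g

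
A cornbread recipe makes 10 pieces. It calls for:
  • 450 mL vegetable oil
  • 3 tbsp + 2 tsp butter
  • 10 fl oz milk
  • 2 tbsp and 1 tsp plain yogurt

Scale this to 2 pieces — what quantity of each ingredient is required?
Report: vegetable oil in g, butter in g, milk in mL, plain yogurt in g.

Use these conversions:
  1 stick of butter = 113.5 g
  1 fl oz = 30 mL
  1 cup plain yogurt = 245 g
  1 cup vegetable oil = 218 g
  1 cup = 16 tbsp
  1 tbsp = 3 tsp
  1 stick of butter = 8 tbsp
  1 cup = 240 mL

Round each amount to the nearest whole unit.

Scaling factor: 2/10 = 1/5 = 0.2.
vegetable oil: 450 mL × 1/5 ÷ 240 mL/cup × 218 g/cup ≈ 82 g
butter: (3 tbsp + 2 tsp = 11/3 tbsp) × 1/5 ÷ 8 tbsp/stick × 113.5 g/stick ≈ 10 g
milk: 10 fl oz × 1/5 × 30 mL/fl oz = 60 mL
plain yogurt: (2 tbsp + 1 tsp = 7/3 tbsp) × 1/5 ÷ 16 tbsp/cup × 245 g/cup ≈ 7 g

vegetable oil: 82 g; butter: 10 g; milk: 60 mL; plain yogurt: 7 g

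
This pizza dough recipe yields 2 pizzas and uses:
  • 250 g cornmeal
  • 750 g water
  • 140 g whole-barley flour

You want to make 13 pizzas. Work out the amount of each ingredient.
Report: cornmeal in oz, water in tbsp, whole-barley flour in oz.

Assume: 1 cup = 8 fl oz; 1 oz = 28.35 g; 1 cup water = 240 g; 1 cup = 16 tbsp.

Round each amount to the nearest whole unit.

Scaling factor: 13/2 = 6.5.
cornmeal: 250 g × 13/2 ÷ 28.35 g/oz ≈ 57 oz
water: 750 g × 13/2 ÷ 240 g/cup × 16 tbsp/cup = 325 tbsp
whole-barley flour: 140 g × 13/2 ÷ 28.35 g/oz ≈ 32 oz

cornmeal: 57 oz; water: 325 tbsp; whole-barley flour: 32 oz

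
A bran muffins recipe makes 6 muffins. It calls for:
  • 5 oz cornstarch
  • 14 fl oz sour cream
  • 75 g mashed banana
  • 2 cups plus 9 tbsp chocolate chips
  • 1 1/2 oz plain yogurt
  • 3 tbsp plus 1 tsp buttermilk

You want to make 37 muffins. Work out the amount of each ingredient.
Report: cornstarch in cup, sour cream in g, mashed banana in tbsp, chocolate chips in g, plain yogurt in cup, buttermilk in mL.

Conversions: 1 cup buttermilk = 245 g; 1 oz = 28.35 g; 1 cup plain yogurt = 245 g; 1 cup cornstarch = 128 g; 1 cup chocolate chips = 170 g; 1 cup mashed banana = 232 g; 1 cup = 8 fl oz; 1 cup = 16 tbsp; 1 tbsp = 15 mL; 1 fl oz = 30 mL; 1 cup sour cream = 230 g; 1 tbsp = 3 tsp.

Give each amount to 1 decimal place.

Scaling factor: 37/6.
cornstarch: 5 oz × 37/6 × 28.35 g/oz ÷ 128 g/cup ≈ 6.8 cup
sour cream: 14 fl oz × 37/6 ÷ 8 fl oz/cup × 230 g/cup ≈ 2482.1 g
mashed banana: 75 g × 37/6 ÷ 232 g/cup × 16 tbsp/cup ≈ 31.9 tbsp
chocolate chips: (2 cup + 9 tbsp = 2.5625 cup) × 37/6 × 170 g/cup ≈ 2686.4 g
plain yogurt: 1.5 oz × 37/6 × 28.35 g/oz ÷ 245 g/cup ≈ 1.1 cup
buttermilk: (3 tbsp + 1 tsp = 10/3 tbsp) × 37/6 × 15 mL/tbsp ≈ 308.3 mL

cornstarch: 6.8 cup; sour cream: 2482.1 g; mashed banana: 31.9 tbsp; chocolate chips: 2686.4 g; plain yogurt: 1.1 cup; buttermilk: 308.3 mL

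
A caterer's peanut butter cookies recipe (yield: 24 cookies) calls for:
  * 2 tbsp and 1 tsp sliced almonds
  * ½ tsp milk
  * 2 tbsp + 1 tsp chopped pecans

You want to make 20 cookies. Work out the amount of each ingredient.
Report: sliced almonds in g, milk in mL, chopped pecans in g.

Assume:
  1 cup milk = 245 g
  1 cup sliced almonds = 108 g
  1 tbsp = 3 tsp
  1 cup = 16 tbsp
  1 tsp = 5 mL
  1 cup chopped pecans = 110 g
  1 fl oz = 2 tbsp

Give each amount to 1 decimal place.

Scaling factor: 20/24 = 5/6.
sliced almonds: (2 tbsp + 1 tsp = 7/3 tbsp) × 5/6 ÷ 16 tbsp/cup × 108 g/cup ≈ 13.1 g
milk: 0.5 tsp × 5/6 × 5 mL/tsp ≈ 2.1 mL
chopped pecans: (2 tbsp + 1 tsp = 7/3 tbsp) × 5/6 ÷ 16 tbsp/cup × 110 g/cup ≈ 13.4 g

sliced almonds: 13.1 g; milk: 2.1 mL; chopped pecans: 13.4 g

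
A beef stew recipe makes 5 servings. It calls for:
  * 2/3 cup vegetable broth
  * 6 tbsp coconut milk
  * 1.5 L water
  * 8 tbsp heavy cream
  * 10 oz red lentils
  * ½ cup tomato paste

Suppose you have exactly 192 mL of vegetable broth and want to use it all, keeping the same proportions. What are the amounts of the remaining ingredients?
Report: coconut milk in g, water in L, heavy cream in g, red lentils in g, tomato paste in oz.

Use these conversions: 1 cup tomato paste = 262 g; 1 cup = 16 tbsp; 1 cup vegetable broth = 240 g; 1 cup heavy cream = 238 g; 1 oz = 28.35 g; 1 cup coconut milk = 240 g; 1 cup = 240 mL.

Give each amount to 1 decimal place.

coconut milk: 108.0 g; water: 1.8 L; heavy cream: 142.8 g; red lentils: 340.2 g; tomato paste: 5.5 oz

The original recipe has 160 mL of vegetable broth, so the scaling factor is 192 ÷ 160 = 6/5 = 1.2.
coconut milk: 6 tbsp × 6/5 ÷ 16 tbsp/cup × 240 g/cup = 108.0 g
water: 1.5 L × 6/5 = 1.8 L
heavy cream: 8 tbsp × 6/5 ÷ 16 tbsp/cup × 238 g/cup = 142.8 g
red lentils: 10 oz × 6/5 × 28.35 g/oz = 340.2 g
tomato paste: 0.5 cup × 6/5 × 262 g/cup ÷ 28.35 g/oz ≈ 5.5 oz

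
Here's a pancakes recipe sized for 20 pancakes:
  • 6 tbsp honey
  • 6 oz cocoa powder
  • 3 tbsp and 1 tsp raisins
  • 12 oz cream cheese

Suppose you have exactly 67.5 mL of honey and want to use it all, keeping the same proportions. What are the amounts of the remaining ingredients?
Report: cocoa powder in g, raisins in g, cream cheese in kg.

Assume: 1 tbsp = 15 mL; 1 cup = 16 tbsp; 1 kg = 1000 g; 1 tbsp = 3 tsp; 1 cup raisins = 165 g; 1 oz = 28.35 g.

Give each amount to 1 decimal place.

The original recipe has 90 mL of honey, so the scaling factor is 67.5 ÷ 90 = 3/4 = 0.75.
cocoa powder: 6 oz × 3/4 × 28.35 g/oz ≈ 127.6 g
raisins: (3 tbsp + 1 tsp = 10/3 tbsp) × 3/4 ÷ 16 tbsp/cup × 165 g/cup ≈ 25.8 g
cream cheese: 12 oz × 3/4 × 28.35 g/oz ÷ 1000 g/kg ≈ 0.3 kg

cocoa powder: 127.6 g; raisins: 25.8 g; cream cheese: 0.3 kg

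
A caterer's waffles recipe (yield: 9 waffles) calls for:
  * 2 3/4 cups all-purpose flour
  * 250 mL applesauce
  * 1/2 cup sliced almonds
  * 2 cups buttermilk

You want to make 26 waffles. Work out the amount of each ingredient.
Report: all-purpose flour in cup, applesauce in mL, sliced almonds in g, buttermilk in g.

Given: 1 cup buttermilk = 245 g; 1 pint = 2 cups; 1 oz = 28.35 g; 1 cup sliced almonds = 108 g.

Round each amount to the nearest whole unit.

all-purpose flour: 8 cup; applesauce: 722 mL; sliced almonds: 156 g; buttermilk: 1416 g

Scaling factor: 26/9.
all-purpose flour: 2.75 cup × 26/9 ≈ 8 cup
applesauce: 250 mL × 26/9 ≈ 722 mL
sliced almonds: 0.5 cup × 26/9 × 108 g/cup = 156 g
buttermilk: 2 cup × 26/9 × 245 g/cup ≈ 1416 g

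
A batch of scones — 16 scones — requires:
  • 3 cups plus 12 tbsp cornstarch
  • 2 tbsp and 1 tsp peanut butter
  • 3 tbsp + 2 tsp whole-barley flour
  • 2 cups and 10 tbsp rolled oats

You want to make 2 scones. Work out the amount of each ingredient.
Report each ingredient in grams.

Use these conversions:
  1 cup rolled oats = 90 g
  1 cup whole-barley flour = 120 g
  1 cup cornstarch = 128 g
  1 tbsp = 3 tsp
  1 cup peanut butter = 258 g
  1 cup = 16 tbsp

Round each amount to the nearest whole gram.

Scaling factor: 2/16 = 1/8 = 0.125.
cornstarch: (3 cup + 12 tbsp = 3.75 cup) × 1/8 × 128 g/cup = 60 g
peanut butter: (2 tbsp + 1 tsp = 7/3 tbsp) × 1/8 ÷ 16 tbsp/cup × 258 g/cup ≈ 5 g
whole-barley flour: (3 tbsp + 2 tsp = 11/3 tbsp) × 1/8 ÷ 16 tbsp/cup × 120 g/cup ≈ 3 g
rolled oats: (2 cup + 10 tbsp = 2.625 cup) × 1/8 × 90 g/cup ≈ 30 g

cornstarch: 60 g; peanut butter: 5 g; whole-barley flour: 3 g; rolled oats: 30 g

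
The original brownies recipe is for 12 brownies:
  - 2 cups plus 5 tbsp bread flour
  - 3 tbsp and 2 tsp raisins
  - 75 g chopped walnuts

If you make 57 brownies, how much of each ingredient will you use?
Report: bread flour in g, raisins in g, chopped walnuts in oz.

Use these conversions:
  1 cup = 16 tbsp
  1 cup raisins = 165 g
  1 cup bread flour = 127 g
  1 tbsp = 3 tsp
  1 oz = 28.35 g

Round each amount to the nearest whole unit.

bread flour: 1395 g; raisins: 180 g; chopped walnuts: 13 oz

Scaling factor: 57/12 = 19/4 = 4.75.
bread flour: (2 cup + 5 tbsp = 2.3125 cup) × 19/4 × 127 g/cup ≈ 1395 g
raisins: (3 tbsp + 2 tsp = 11/3 tbsp) × 19/4 ÷ 16 tbsp/cup × 165 g/cup ≈ 180 g
chopped walnuts: 75 g × 19/4 ÷ 28.35 g/oz ≈ 13 oz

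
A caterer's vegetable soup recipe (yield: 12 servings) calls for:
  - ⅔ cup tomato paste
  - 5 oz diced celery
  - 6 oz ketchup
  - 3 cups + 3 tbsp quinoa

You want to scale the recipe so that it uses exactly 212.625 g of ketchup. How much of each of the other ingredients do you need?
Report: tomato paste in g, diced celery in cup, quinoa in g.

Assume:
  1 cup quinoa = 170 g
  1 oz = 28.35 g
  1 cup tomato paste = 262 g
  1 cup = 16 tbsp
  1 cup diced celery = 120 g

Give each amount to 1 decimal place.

tomato paste: 218.3 g; diced celery: 1.5 cup; quinoa: 677.3 g

The original recipe has 170.1 g of ketchup, so the scaling factor is 212.625 ÷ 170.1 = 5/4 = 1.25.
tomato paste: 2/3 cup × 5/4 × 262 g/cup ≈ 218.3 g
diced celery: 5 oz × 5/4 × 28.35 g/oz ÷ 120 g/cup ≈ 1.5 cup
quinoa: (3 cup + 3 tbsp = 3.1875 cup) × 5/4 × 170 g/cup ≈ 677.3 g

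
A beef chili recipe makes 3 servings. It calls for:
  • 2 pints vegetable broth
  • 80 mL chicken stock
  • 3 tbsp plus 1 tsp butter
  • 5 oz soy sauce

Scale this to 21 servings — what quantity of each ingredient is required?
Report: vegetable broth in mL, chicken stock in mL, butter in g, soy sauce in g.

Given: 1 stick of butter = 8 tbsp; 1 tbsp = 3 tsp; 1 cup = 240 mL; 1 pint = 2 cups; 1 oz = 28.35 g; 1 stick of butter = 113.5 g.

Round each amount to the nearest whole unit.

vegetable broth: 6720 mL; chicken stock: 560 mL; butter: 331 g; soy sauce: 992 g

Scaling factor: 21/3 = 7.
vegetable broth: 2 pint × 7 × 2 cup/pint × 240 mL/cup = 6720 mL
chicken stock: 80 mL × 7 = 560 mL
butter: (3 tbsp + 1 tsp = 10/3 tbsp) × 7 ÷ 8 tbsp/stick × 113.5 g/stick ≈ 331 g
soy sauce: 5 oz × 7 × 28.35 g/oz ≈ 992 g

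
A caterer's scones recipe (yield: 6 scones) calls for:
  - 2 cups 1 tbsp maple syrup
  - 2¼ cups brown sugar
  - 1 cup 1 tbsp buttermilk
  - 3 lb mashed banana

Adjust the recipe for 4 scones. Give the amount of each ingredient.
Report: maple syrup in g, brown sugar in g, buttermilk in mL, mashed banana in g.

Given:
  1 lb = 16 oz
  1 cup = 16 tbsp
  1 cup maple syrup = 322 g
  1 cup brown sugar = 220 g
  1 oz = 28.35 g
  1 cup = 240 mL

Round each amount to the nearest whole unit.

maple syrup: 443 g; brown sugar: 330 g; buttermilk: 170 mL; mashed banana: 907 g

Scaling factor: 4/6 = 2/3.
maple syrup: (2 cup + 1 tbsp = 2.0625 cup) × 2/3 × 322 g/cup ≈ 443 g
brown sugar: 2.25 cup × 2/3 × 220 g/cup = 330 g
buttermilk: (1 cup + 1 tbsp = 1.0625 cup) × 2/3 × 240 mL/cup = 170 mL
mashed banana: 3 lb × 2/3 × 16 oz/lb × 28.35 g/oz ≈ 907 g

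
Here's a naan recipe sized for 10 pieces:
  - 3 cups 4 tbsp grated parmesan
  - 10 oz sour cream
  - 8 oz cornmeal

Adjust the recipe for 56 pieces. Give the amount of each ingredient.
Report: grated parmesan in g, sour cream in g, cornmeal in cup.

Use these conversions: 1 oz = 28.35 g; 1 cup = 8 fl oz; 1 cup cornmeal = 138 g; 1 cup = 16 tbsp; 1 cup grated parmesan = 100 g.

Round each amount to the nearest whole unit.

grated parmesan: 1820 g; sour cream: 1588 g; cornmeal: 9 cup

Scaling factor: 56/10 = 28/5 = 5.6.
grated parmesan: (3 cup + 4 tbsp = 3.25 cup) × 28/5 × 100 g/cup = 1820 g
sour cream: 10 oz × 28/5 × 28.35 g/oz ≈ 1588 g
cornmeal: 8 oz × 28/5 × 28.35 g/oz ÷ 138 g/cup ≈ 9 cup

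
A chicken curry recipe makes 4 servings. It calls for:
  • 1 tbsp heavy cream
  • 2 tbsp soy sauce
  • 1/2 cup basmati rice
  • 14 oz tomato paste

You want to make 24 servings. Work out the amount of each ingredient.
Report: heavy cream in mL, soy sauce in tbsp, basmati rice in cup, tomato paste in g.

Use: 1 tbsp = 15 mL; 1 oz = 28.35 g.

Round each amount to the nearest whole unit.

Scaling factor: 24/4 = 6.
heavy cream: 1 tbsp × 6 × 15 mL/tbsp = 90 mL
soy sauce: 2 tbsp × 6 = 12 tbsp
basmati rice: 0.5 cup × 6 = 3 cup
tomato paste: 14 oz × 6 × 28.35 g/oz ≈ 2381 g

heavy cream: 90 mL; soy sauce: 12 tbsp; basmati rice: 3 cup; tomato paste: 2381 g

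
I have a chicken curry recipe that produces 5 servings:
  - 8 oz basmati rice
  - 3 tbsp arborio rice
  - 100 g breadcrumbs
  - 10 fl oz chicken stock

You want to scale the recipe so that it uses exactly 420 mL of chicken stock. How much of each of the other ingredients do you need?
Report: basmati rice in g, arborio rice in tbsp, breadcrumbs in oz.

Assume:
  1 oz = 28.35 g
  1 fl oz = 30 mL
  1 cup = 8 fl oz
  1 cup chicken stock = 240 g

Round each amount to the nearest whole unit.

basmati rice: 318 g; arborio rice: 4 tbsp; breadcrumbs: 5 oz

The original recipe has 300 mL of chicken stock, so the scaling factor is 420 ÷ 300 = 7/5 = 1.4.
basmati rice: 8 oz × 7/5 × 28.35 g/oz ≈ 318 g
arborio rice: 3 tbsp × 7/5 ≈ 4 tbsp
breadcrumbs: 100 g × 7/5 ÷ 28.35 g/oz ≈ 5 oz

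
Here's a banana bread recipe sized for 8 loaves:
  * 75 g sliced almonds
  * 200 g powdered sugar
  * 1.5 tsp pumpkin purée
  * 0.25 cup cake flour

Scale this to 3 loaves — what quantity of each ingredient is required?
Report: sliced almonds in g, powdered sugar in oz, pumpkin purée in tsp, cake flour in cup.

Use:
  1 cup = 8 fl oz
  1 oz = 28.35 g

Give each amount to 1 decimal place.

Scaling factor: 3/8 = 0.375.
sliced almonds: 75 g × 3/8 ≈ 28.1 g
powdered sugar: 200 g × 3/8 ÷ 28.35 g/oz ≈ 2.6 oz
pumpkin purée: 1.5 tsp × 3/8 ≈ 0.6 tsp
cake flour: 0.25 cup × 3/8 ≈ 0.1 cup

sliced almonds: 28.1 g; powdered sugar: 2.6 oz; pumpkin purée: 0.6 tsp; cake flour: 0.1 cup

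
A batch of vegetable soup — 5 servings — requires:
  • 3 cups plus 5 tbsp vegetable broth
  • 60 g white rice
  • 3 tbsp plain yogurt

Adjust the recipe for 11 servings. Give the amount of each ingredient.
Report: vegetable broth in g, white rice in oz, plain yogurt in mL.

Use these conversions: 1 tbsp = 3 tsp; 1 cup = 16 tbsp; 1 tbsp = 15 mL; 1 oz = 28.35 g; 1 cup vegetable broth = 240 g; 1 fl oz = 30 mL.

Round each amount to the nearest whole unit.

vegetable broth: 1749 g; white rice: 5 oz; plain yogurt: 99 mL

Scaling factor: 11/5 = 2.2.
vegetable broth: (3 cup + 5 tbsp = 3.3125 cup) × 11/5 × 240 g/cup = 1749 g
white rice: 60 g × 11/5 ÷ 28.35 g/oz ≈ 5 oz
plain yogurt: 3 tbsp × 11/5 × 15 mL/tbsp = 99 mL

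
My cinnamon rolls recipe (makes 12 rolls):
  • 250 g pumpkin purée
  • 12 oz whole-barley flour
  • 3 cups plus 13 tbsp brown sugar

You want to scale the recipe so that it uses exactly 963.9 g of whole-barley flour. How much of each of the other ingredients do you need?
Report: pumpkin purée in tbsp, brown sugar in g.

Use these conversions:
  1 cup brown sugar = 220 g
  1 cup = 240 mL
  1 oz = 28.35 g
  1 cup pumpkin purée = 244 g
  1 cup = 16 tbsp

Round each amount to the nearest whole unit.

The original recipe has 340.2 g of whole-barley flour, so the scaling factor is 963.9 ÷ 340.2 = 17/6.
pumpkin purée: 250 g × 17/6 ÷ 244 g/cup × 16 tbsp/cup ≈ 46 tbsp
brown sugar: (3 cup + 13 tbsp = 3.8125 cup) × 17/6 × 220 g/cup ≈ 2376 g

pumpkin purée: 46 tbsp; brown sugar: 2376 g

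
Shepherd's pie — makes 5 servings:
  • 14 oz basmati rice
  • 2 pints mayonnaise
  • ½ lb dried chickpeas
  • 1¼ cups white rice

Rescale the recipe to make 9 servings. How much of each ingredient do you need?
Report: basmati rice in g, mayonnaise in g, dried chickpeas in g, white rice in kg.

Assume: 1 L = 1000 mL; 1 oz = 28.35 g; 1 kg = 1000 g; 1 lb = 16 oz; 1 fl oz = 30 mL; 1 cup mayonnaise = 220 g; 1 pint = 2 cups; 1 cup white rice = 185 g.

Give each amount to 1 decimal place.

basmati rice: 714.4 g; mayonnaise: 1584.0 g; dried chickpeas: 408.2 g; white rice: 0.4 kg

Scaling factor: 9/5 = 1.8.
basmati rice: 14 oz × 9/5 × 28.35 g/oz ≈ 714.4 g
mayonnaise: 2 pint × 9/5 × 2 cup/pint × 220 g/cup = 1584.0 g
dried chickpeas: 0.5 lb × 9/5 × 16 oz/lb × 28.35 g/oz ≈ 408.2 g
white rice: 1.25 cup × 9/5 × 185 g/cup ÷ 1000 g/kg ≈ 0.4 kg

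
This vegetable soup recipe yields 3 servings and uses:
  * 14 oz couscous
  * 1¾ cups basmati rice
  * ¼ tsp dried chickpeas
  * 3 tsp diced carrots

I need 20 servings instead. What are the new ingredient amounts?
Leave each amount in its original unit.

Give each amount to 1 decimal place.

Scaling factor: 20/3.
couscous: 14 oz × 20/3 ≈ 93.3 oz
basmati rice: 1.75 cup × 20/3 ≈ 11.7 cup
dried chickpeas: 0.25 tsp × 20/3 ≈ 1.7 tsp
diced carrots: 3 tsp × 20/3 = 20.0 tsp

couscous: 93.3 oz; basmati rice: 11.7 cup; dried chickpeas: 1.7 tsp; diced carrots: 20.0 tsp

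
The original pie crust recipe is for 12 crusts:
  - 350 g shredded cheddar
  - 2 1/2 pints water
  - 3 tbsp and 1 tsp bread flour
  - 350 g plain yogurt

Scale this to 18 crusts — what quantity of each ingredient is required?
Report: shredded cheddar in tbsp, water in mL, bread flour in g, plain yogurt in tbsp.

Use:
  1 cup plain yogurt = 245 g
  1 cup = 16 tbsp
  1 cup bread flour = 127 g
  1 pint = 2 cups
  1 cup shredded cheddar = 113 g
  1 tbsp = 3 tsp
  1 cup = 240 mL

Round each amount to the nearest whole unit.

shredded cheddar: 74 tbsp; water: 1800 mL; bread flour: 40 g; plain yogurt: 34 tbsp

Scaling factor: 18/12 = 3/2 = 1.5.
shredded cheddar: 350 g × 3/2 ÷ 113 g/cup × 16 tbsp/cup ≈ 74 tbsp
water: 2.5 pint × 3/2 × 2 cup/pint × 240 mL/cup = 1800 mL
bread flour: (3 tbsp + 1 tsp = 10/3 tbsp) × 3/2 ÷ 16 tbsp/cup × 127 g/cup ≈ 40 g
plain yogurt: 350 g × 3/2 ÷ 245 g/cup × 16 tbsp/cup ≈ 34 tbsp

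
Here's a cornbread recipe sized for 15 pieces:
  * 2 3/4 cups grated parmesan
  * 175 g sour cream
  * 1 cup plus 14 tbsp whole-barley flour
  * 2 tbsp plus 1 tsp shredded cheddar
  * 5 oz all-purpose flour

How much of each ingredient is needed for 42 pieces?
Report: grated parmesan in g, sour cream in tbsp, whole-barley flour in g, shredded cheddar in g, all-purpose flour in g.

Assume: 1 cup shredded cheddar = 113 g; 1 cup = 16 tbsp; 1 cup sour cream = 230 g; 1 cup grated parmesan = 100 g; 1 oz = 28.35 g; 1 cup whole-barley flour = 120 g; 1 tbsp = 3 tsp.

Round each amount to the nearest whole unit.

Scaling factor: 42/15 = 14/5 = 2.8.
grated parmesan: 2.75 cup × 14/5 × 100 g/cup = 770 g
sour cream: 175 g × 14/5 ÷ 230 g/cup × 16 tbsp/cup ≈ 34 tbsp
whole-barley flour: (1 cup + 14 tbsp = 1.875 cup) × 14/5 × 120 g/cup = 630 g
shredded cheddar: (2 tbsp + 1 tsp = 7/3 tbsp) × 14/5 ÷ 16 tbsp/cup × 113 g/cup ≈ 46 g
all-purpose flour: 5 oz × 14/5 × 28.35 g/oz ≈ 397 g

grated parmesan: 770 g; sour cream: 34 tbsp; whole-barley flour: 630 g; shredded cheddar: 46 g; all-purpose flour: 397 g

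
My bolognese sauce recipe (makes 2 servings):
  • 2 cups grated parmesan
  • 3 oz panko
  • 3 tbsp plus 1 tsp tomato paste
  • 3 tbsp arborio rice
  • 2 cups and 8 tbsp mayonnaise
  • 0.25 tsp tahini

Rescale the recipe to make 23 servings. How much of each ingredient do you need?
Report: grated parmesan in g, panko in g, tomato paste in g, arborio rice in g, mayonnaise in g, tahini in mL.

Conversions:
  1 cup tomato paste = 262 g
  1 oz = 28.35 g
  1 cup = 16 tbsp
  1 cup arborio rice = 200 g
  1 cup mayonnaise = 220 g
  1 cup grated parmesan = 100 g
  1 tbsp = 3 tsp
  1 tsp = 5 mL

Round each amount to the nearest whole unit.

grated parmesan: 2300 g; panko: 978 g; tomato paste: 628 g; arborio rice: 431 g; mayonnaise: 6325 g; tahini: 14 mL

Scaling factor: 23/2 = 11.5.
grated parmesan: 2 cup × 23/2 × 100 g/cup = 2300 g
panko: 3 oz × 23/2 × 28.35 g/oz ≈ 978 g
tomato paste: (3 tbsp + 1 tsp = 10/3 tbsp) × 23/2 ÷ 16 tbsp/cup × 262 g/cup ≈ 628 g
arborio rice: 3 tbsp × 23/2 ÷ 16 tbsp/cup × 200 g/cup ≈ 431 g
mayonnaise: (2 cup + 8 tbsp = 2.5 cup) × 23/2 × 220 g/cup = 6325 g
tahini: 0.25 tsp × 23/2 × 5 mL/tsp ≈ 14 mL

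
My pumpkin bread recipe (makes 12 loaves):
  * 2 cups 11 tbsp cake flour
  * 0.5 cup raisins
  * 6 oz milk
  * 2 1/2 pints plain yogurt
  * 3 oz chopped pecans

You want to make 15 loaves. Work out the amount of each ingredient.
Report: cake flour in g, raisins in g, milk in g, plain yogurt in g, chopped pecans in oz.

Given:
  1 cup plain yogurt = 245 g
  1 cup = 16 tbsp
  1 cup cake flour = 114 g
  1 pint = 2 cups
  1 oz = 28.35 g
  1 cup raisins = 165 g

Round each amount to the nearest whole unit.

cake flour: 383 g; raisins: 103 g; milk: 213 g; plain yogurt: 1531 g; chopped pecans: 4 oz

Scaling factor: 15/12 = 5/4 = 1.25.
cake flour: (2 cup + 11 tbsp = 2.6875 cup) × 5/4 × 114 g/cup ≈ 383 g
raisins: 0.5 cup × 5/4 × 165 g/cup ≈ 103 g
milk: 6 oz × 5/4 × 28.35 g/oz ≈ 213 g
plain yogurt: 2.5 pint × 5/4 × 2 cup/pint × 245 g/cup ≈ 1531 g
chopped pecans: 3 oz × 5/4 ≈ 4 oz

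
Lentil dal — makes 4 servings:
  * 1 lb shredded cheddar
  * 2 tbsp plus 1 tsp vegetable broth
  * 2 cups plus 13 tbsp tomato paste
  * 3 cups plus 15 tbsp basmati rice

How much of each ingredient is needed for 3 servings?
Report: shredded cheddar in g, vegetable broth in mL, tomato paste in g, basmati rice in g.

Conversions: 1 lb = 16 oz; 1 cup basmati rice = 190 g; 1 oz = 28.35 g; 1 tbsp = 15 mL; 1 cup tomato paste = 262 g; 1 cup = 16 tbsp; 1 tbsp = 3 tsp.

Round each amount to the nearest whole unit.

Scaling factor: 3/4 = 0.75.
shredded cheddar: 1 lb × 3/4 × 16 oz/lb × 28.35 g/oz ≈ 340 g
vegetable broth: (2 tbsp + 1 tsp = 7/3 tbsp) × 3/4 × 15 mL/tbsp ≈ 26 mL
tomato paste: (2 cup + 13 tbsp = 2.8125 cup) × 3/4 × 262 g/cup ≈ 553 g
basmati rice: (3 cup + 15 tbsp = 3.9375 cup) × 3/4 × 190 g/cup ≈ 561 g

shredded cheddar: 340 g; vegetable broth: 26 mL; tomato paste: 553 g; basmati rice: 561 g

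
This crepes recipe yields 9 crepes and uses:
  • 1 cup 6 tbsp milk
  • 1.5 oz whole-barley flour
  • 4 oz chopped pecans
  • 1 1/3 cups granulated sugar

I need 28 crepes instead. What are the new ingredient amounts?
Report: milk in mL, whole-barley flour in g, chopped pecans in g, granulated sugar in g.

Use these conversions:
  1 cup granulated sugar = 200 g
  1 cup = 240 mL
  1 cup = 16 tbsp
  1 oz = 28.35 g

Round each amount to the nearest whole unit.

Scaling factor: 28/9.
milk: (1 cup + 6 tbsp = 1.375 cup) × 28/9 × 240 mL/cup ≈ 1027 mL
whole-barley flour: 1.5 oz × 28/9 × 28.35 g/oz ≈ 132 g
chopped pecans: 4 oz × 28/9 × 28.35 g/oz ≈ 353 g
granulated sugar: 4/3 cup × 28/9 × 200 g/cup ≈ 830 g

milk: 1027 mL; whole-barley flour: 132 g; chopped pecans: 353 g; granulated sugar: 830 g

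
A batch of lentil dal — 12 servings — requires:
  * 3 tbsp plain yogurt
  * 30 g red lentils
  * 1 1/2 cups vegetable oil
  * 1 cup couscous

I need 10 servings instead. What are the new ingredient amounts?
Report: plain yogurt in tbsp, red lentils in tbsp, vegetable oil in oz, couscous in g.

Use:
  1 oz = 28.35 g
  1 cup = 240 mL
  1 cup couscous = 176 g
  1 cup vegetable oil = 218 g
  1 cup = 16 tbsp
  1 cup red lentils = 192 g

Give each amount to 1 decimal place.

Scaling factor: 10/12 = 5/6.
plain yogurt: 3 tbsp × 5/6 = 2.5 tbsp
red lentils: 30 g × 5/6 ÷ 192 g/cup × 16 tbsp/cup ≈ 2.1 tbsp
vegetable oil: 1.5 cup × 5/6 × 218 g/cup ÷ 28.35 g/oz ≈ 9.6 oz
couscous: 1 cup × 5/6 × 176 g/cup ≈ 146.7 g

plain yogurt: 2.5 tbsp; red lentils: 2.1 tbsp; vegetable oil: 9.6 oz; couscous: 146.7 g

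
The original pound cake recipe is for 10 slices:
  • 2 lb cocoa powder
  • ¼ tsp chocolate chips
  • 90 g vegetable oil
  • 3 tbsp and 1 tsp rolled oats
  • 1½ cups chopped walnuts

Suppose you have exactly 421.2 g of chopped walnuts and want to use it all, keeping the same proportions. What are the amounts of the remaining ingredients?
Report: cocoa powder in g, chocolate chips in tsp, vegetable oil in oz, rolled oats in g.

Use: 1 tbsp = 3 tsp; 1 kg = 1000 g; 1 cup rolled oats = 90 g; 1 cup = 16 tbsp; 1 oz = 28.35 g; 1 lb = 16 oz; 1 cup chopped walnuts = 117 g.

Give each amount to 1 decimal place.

The original recipe has 175.5 g of chopped walnuts, so the scaling factor is 421.2 ÷ 175.5 = 12/5 = 2.4.
cocoa powder: 2 lb × 12/5 × 16 oz/lb × 28.35 g/oz ≈ 2177.3 g
chocolate chips: 0.25 tsp × 12/5 = 0.6 tsp
vegetable oil: 90 g × 12/5 ÷ 28.35 g/oz ≈ 7.6 oz
rolled oats: (3 tbsp + 1 tsp = 10/3 tbsp) × 12/5 ÷ 16 tbsp/cup × 90 g/cup = 45.0 g

cocoa powder: 2177.3 g; chocolate chips: 0.6 tsp; vegetable oil: 7.6 oz; rolled oats: 45.0 g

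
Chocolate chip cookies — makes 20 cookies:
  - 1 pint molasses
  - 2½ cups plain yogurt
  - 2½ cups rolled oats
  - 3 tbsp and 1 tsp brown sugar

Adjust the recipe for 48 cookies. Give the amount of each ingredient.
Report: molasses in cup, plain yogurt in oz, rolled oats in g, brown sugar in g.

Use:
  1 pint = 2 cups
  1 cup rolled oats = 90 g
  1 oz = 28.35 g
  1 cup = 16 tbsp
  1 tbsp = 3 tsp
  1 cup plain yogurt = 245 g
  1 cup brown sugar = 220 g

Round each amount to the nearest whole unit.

molasses: 5 cup; plain yogurt: 52 oz; rolled oats: 540 g; brown sugar: 110 g

Scaling factor: 48/20 = 12/5 = 2.4.
molasses: 1 pint × 12/5 × 2 cup/pint ≈ 5 cup
plain yogurt: 2.5 cup × 12/5 × 245 g/cup ÷ 28.35 g/oz ≈ 52 oz
rolled oats: 2.5 cup × 12/5 × 90 g/cup = 540 g
brown sugar: (3 tbsp + 1 tsp = 10/3 tbsp) × 12/5 ÷ 16 tbsp/cup × 220 g/cup = 110 g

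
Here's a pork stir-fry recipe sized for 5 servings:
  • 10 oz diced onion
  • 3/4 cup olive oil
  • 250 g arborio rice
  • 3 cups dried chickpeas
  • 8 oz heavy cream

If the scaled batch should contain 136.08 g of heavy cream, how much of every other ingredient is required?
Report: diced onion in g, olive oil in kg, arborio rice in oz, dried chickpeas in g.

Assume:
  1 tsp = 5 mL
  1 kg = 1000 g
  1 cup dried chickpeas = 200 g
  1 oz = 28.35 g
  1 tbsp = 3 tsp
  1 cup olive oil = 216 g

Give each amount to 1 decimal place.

The original recipe has 226.8 g of heavy cream, so the scaling factor is 136.08 ÷ 226.8 = 3/5 = 0.6.
diced onion: 10 oz × 3/5 × 28.35 g/oz = 170.1 g
olive oil: 0.75 cup × 3/5 × 216 g/cup ÷ 1000 g/kg ≈ 0.1 kg
arborio rice: 250 g × 3/5 ÷ 28.35 g/oz ≈ 5.3 oz
dried chickpeas: 3 cup × 3/5 × 200 g/cup = 360.0 g

diced onion: 170.1 g; olive oil: 0.1 kg; arborio rice: 5.3 oz; dried chickpeas: 360.0 g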